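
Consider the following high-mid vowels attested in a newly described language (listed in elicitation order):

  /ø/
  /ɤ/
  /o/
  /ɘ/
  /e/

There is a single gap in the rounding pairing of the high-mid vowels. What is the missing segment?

front: unrounded /e/, rounded /ø/.
central: unrounded /ɘ/, rounded —.
back: unrounded /ɤ/, rounded /o/.
The central row has no rounded member, so the gap is the central rounded vowel /ɵ/.

/ɵ/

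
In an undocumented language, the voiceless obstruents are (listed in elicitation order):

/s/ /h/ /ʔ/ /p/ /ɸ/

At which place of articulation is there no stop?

alveolar

Stop: /p/ (bilabial), /ʔ/ (glottal).
Fricative: /ɸ/ (bilabial), /s/ (alveolar), /h/ (glottal).
Every place of articulation has a stop member except alveolar, where /t/ would be expected.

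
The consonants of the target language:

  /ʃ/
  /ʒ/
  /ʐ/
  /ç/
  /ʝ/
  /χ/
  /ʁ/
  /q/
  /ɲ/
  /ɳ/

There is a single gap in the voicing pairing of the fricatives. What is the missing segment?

place of articulation  voiceless  voiced  
postalveolar      ʃ         ʒ       
retroflex         —         ʐ       
palatal           ç         ʝ       
uvular            χ         ʁ       
The retroflex row has no voiceless member, so the gap is the voiceless retroflex fricative /ʂ/.

/ʂ/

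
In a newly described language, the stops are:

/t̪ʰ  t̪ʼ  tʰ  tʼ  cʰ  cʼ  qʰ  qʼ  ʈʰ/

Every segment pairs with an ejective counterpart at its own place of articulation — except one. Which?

/ʈʰ/

Dental: /t̪ʰ/ ~ /t̪ʼ/
Alveolar: /tʰ/ ~ /tʼ/
Palatal: /cʰ/ ~ /cʼ/
Uvular: /qʰ/ ~ /qʼ/
Retroflex: only /ʈʰ/ (aspirated); no ejective partner.
So /ʈʰ/ is the unpaired segment.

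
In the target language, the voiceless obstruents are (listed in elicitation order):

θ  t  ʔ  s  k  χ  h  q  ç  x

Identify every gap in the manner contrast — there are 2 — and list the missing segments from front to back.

dental: stop —, fricative /θ/.
alveolar: stop /t/, fricative /s/.
palatal: stop —, fricative /ç/.
velar: stop /k/, fricative /x/.
uvular: stop /q/, fricative /χ/.
glottal: stop /ʔ/, fricative /h/.
Gaps, from front to back: dental lacks stop (/t̪/); palatal lacks stop (/c/).

/t̪/, /c/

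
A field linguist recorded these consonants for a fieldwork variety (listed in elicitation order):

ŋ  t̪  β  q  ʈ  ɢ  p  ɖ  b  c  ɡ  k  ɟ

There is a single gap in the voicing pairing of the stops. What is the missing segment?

Voiceless: /p/ (bilabial), /t̪/ (dental), /ʈ/ (retroflex), /c/ (palatal), /k/ (velar), /q/ (uvular).
Voiced: /b/ (bilabial), /ɖ/ (retroflex), /ɟ/ (palatal), /ɡ/ (velar), /ɢ/ (uvular).
The dental row has no voiced member, so the gap is the voiced dental stop /d̪/.

/d̪/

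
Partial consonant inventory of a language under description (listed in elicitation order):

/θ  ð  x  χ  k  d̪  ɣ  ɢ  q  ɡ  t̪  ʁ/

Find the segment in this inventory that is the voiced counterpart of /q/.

/ɢ/

/q/ is a voiceless uvular stop.
The voiced counterpart is a voiced uvular stop — in this inventory, /ɢ/.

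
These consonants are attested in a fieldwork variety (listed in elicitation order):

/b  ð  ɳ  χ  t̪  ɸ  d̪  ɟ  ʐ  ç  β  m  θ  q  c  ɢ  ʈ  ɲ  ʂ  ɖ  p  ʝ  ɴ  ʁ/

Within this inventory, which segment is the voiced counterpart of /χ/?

/ʁ/

/χ/ is a voiceless uvular fricative.
The voiced counterpart is a voiced uvular fricative — in this inventory, /ʁ/.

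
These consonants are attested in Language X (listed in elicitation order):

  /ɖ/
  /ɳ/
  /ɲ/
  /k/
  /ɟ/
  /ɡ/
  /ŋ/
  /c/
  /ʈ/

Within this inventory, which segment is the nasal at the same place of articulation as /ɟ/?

/ɲ/

/ɟ/ is a voiced palatal stop.
The nasal at the same place is a palatal nasal — in this inventory, /ɲ/.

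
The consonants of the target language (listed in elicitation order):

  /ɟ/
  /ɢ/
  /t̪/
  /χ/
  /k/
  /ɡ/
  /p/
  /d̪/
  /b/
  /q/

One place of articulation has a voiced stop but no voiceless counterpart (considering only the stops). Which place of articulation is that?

place of articulation  voiceless  voiced  
bilabial          p         b       
dental            t̪        d̪      
palatal           —         ɟ       
velar             k         ɡ       
uvular            q         ɢ       
Every place of articulation has a voiceless member except palatal, where /c/ would be expected.

palatal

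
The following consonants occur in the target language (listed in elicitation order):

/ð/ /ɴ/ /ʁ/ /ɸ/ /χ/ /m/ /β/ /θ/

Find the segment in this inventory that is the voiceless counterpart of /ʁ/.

/χ/

/ʁ/ is a voiced uvular fricative.
The voiceless counterpart is a voiceless uvular fricative — in this inventory, /χ/.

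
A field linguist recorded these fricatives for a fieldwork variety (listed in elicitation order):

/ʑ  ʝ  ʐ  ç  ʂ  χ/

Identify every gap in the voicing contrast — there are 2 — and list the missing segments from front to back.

/ɕ/, /ʁ/

Voiceless: /ʂ/ (retroflex), /ç/ (palatal), /χ/ (uvular).
Voiced: /ʐ/ (retroflex), /ʑ/ (alveolo-palatal), /ʝ/ (palatal).
Gaps, from front to back: alveolo-palatal lacks voiceless (/ɕ/); uvular lacks voiced (/ʁ/).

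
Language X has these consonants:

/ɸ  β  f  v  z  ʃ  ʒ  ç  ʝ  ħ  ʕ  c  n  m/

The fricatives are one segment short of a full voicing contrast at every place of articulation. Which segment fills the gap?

/s/

bilabial: voiceless /ɸ/, voiced /β/.
labiodental: voiceless /f/, voiced /v/.
alveolar: voiceless —, voiced /z/.
postalveolar: voiceless /ʃ/, voiced /ʒ/.
palatal: voiceless /ç/, voiced /ʝ/.
pharyngeal: voiceless /ħ/, voiced /ʕ/.
The alveolar row has no voiceless member, so the gap is the voiceless alveolar fricative /s/.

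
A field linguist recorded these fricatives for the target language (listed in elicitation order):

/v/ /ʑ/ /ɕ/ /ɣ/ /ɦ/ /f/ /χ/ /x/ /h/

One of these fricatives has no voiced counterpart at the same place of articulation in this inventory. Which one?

Labiodental: /f/ ~ /v/
Alveolo-palatal: /ɕ/ ~ /ʑ/
Velar: /x/ ~ /ɣ/
Glottal: /h/ ~ /ɦ/
Uvular: only /χ/ (voiceless); no voiced partner.
So /χ/ is the unpaired segment.

/χ/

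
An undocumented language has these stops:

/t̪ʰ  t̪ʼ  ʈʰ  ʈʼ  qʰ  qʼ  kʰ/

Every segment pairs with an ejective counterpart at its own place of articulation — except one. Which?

Dental: /t̪ʰ/ ~ /t̪ʼ/
Retroflex: /ʈʰ/ ~ /ʈʼ/
Uvular: /qʰ/ ~ /qʼ/
Velar: only /kʰ/ (aspirated); no ejective partner.
So /kʰ/ is the unpaired segment.

/kʰ/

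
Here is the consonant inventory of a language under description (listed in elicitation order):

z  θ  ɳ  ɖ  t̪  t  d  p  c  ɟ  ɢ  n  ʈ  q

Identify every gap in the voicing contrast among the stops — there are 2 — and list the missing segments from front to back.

Voiceless: /p/ (bilabial), /t̪/ (dental), /t/ (alveolar), /ʈ/ (retroflex), /c/ (palatal), /q/ (uvular).
Voiced: /d/ (alveolar), /ɖ/ (retroflex), /ɟ/ (palatal), /ɢ/ (uvular).
Gaps, from front to back: bilabial lacks voiced (/b/); dental lacks voiced (/d̪/).

/b/, /d̪/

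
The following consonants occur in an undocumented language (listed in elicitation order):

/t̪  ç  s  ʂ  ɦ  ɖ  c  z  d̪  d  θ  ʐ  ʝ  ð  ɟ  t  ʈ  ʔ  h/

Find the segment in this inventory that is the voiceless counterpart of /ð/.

/θ/

/ð/ is a voiced dental fricative.
The voiceless counterpart is a voiceless dental fricative — in this inventory, /θ/.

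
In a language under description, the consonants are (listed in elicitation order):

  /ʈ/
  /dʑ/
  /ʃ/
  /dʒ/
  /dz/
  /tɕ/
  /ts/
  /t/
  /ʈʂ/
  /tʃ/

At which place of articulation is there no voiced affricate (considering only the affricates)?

place of articulation  voiceless  voiced  
alveolar          ts        dz      
postalveolar      tʃ        dʒ      
retroflex         ʈʂ        —       
alveolo-palatal   tɕ        dʑ      
Every place of articulation has a voiced member except retroflex, where /ɖʐ/ would be expected.

retroflex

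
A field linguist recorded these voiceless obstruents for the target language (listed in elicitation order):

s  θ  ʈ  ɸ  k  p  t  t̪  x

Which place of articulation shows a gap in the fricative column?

bilabial: stop /p/, fricative /ɸ/.
dental: stop /t̪/, fricative /θ/.
alveolar: stop /t/, fricative /s/.
retroflex: stop /ʈ/, fricative —.
velar: stop /k/, fricative /x/.
Every place of articulation has a fricative member except retroflex, where /ʂ/ would be expected.

retroflex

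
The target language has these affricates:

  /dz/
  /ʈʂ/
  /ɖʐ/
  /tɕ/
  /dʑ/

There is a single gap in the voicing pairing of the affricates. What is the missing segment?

place of articulation  voiceless  voiced  
alveolar          —         dz      
retroflex         ʈʂ        ɖʐ      
alveolo-palatal   tɕ        dʑ      
The alveolar row has no voiceless member, so the gap is the voiceless alveolar affricate /ts/.

/ts/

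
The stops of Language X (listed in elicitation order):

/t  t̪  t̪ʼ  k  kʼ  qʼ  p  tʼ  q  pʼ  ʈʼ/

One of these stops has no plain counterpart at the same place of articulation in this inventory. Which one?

/ʈʼ/

Bilabial: /p/ ~ /pʼ/
Dental: /t̪/ ~ /t̪ʼ/
Alveolar: /t/ ~ /tʼ/
Velar: /k/ ~ /kʼ/
Uvular: /q/ ~ /qʼ/
Retroflex: only /ʈʼ/ (ejective); no plain partner.
So /ʈʼ/ is the unpaired segment.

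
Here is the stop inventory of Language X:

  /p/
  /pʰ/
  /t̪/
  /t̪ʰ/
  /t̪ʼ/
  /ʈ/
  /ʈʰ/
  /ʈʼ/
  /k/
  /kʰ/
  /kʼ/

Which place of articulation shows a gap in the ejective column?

place of articulation  plain     aspirated  ejective
bilabial          p         pʰ        —       
dental            t̪        t̪ʰ       t̪ʼ     
retroflex         ʈ         ʈʰ        ʈʼ      
velar             k         kʰ        kʼ      
Every place of articulation has an ejective member except bilabial, where /pʼ/ would be expected.

bilabial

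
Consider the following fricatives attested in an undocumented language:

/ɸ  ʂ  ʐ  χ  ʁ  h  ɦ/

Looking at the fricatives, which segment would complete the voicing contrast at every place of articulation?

Voiceless: /ɸ/ (bilabial), /ʂ/ (retroflex), /χ/ (uvular), /h/ (glottal).
Voiced: /ʐ/ (retroflex), /ʁ/ (uvular), /ɦ/ (glottal).
The bilabial row has no voiced member, so the gap is the voiced bilabial fricative /β/.

/β/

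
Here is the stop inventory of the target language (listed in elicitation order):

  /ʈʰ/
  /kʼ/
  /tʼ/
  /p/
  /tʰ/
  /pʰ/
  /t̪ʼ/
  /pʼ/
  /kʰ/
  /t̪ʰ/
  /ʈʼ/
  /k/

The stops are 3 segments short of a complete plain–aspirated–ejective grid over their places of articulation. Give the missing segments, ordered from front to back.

/t̪/, /t/, /ʈ/

Plain: /p/ (bilabial), /k/ (velar).
Aspirated: /pʰ/ (bilabial), /t̪ʰ/ (dental), /tʰ/ (alveolar), /ʈʰ/ (retroflex), /kʰ/ (velar).
Ejective: /pʼ/ (bilabial), /t̪ʼ/ (dental), /tʼ/ (alveolar), /ʈʼ/ (retroflex), /kʼ/ (velar).
Gaps, from front to back: dental lacks plain (/t̪/); alveolar lacks plain (/t/); retroflex lacks plain (/ʈ/).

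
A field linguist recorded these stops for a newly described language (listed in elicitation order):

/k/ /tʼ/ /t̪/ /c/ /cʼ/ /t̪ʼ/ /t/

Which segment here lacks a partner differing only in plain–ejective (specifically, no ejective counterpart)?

Dental: /t̪/ ~ /t̪ʼ/
Alveolar: /t/ ~ /tʼ/
Palatal: /c/ ~ /cʼ/
Velar: only /k/ (plain); no ejective partner.
So /k/ is the unpaired segment.

/k/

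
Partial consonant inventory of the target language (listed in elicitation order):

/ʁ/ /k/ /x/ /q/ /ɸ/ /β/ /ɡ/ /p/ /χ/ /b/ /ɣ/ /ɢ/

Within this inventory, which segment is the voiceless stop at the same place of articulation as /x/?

/k/

/x/ is a voiceless velar fricative.
The voiceless stop at the same place is a voiceless velar stop — in this inventory, /k/.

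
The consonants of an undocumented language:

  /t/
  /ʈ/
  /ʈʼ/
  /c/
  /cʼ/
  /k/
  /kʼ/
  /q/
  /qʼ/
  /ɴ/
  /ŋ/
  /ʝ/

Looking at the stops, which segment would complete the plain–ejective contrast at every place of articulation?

/tʼ/

alveolar: plain /t/, ejective —.
retroflex: plain /ʈ/, ejective /ʈʼ/.
palatal: plain /c/, ejective /cʼ/.
velar: plain /k/, ejective /kʼ/.
uvular: plain /q/, ejective /qʼ/.
The alveolar row has no ejective member, so the gap is the ejective alveolar stop /tʼ/.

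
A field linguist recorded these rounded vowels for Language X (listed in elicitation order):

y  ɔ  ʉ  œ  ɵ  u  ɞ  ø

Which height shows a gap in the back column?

high: front /y/, central /ʉ/, back /u/.
high-mid: front /ø/, central /ɵ/, back —.
low-mid: front /œ/, central /ɞ/, back /ɔ/.
Every height has a back member except high-mid, where /o/ would be expected.

high-mid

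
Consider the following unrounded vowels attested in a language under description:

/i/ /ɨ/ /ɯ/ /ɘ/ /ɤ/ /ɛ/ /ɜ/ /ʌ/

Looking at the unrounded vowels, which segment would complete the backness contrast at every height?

/e/

height            front     central   back    
high              i         ɨ         ɯ       
high-mid          —         ɘ         ɤ       
low-mid           ɛ         ɜ         ʌ       
The high-mid row has no front member, so the gap is the high-mid front unrounded vowel /e/.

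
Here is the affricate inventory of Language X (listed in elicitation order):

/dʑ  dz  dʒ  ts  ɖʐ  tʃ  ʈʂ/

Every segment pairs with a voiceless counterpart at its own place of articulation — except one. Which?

Alveolar: /ts/ ~ /dz/
Postalveolar: /tʃ/ ~ /dʒ/
Retroflex: /ʈʂ/ ~ /ɖʐ/
Alveolo-palatal: only /dʑ/ (voiced); no voiceless partner.
So /dʑ/ is the unpaired segment.

/dʑ/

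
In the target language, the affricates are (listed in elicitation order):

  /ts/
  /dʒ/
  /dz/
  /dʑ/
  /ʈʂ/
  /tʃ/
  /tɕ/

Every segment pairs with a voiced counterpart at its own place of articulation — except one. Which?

/ʈʂ/

Alveolar: /ts/ ~ /dz/
Postalveolar: /tʃ/ ~ /dʒ/
Alveolo-palatal: /tɕ/ ~ /dʑ/
Retroflex: only /ʈʂ/ (voiceless); no voiced partner.
So /ʈʂ/ is the unpaired segment.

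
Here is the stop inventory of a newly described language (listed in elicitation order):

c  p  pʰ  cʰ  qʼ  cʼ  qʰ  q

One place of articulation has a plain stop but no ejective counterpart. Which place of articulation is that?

place of articulation  plain     aspirated  ejective
bilabial          p         pʰ        —       
palatal           c         cʰ        cʼ      
uvular            q         qʰ        qʼ      
Every place of articulation has an ejective member except bilabial, where /pʼ/ would be expected.

bilabial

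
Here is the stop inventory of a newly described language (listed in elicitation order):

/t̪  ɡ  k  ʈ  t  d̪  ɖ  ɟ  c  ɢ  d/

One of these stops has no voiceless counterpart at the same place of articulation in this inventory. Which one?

Dental: /t̪/ ~ /d̪/
Alveolar: /t/ ~ /d/
Retroflex: /ʈ/ ~ /ɖ/
Palatal: /c/ ~ /ɟ/
Velar: /k/ ~ /ɡ/
Uvular: only /ɢ/ (voiced); no voiceless partner.
So /ɢ/ is the unpaired segment.

/ɢ/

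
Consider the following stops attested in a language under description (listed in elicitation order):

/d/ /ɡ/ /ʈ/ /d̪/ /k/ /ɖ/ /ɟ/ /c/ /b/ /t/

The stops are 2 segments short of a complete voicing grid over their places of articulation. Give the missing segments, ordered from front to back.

/p/, /t̪/

Voiceless: /t/ (alveolar), /ʈ/ (retroflex), /c/ (palatal), /k/ (velar).
Voiced: /b/ (bilabial), /d̪/ (dental), /d/ (alveolar), /ɖ/ (retroflex), /ɟ/ (palatal), /ɡ/ (velar).
Gaps, from front to back: bilabial lacks voiceless (/p/); dental lacks voiceless (/t̪/).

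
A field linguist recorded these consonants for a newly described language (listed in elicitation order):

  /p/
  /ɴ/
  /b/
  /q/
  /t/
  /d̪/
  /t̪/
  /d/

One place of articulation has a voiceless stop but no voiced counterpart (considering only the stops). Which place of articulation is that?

Voiceless: /p/ (bilabial), /t̪/ (dental), /t/ (alveolar), /q/ (uvular).
Voiced: /b/ (bilabial), /d̪/ (dental), /d/ (alveolar).
Every place of articulation has a voiced member except uvular, where /ɢ/ would be expected.

uvular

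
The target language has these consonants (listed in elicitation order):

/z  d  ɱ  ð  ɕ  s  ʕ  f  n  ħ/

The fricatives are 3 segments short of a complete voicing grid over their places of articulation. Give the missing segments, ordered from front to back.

Voiceless: /f/ (labiodental), /s/ (alveolar), /ɕ/ (alveolo-palatal), /ħ/ (pharyngeal).
Voiced: /ð/ (dental), /z/ (alveolar), /ʕ/ (pharyngeal).
Gaps, from front to back: labiodental lacks voiced (/v/); dental lacks voiceless (/θ/); alveolo-palatal lacks voiced (/ʑ/).

/v/, /θ/, /ʑ/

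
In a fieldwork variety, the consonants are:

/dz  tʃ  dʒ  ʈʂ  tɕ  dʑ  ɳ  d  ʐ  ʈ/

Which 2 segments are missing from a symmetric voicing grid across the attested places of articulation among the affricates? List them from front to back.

/ts/, /ɖʐ/

Voiceless: /tʃ/ (postalveolar), /ʈʂ/ (retroflex), /tɕ/ (alveolo-palatal).
Voiced: /dz/ (alveolar), /dʒ/ (postalveolar), /dʑ/ (alveolo-palatal).
Gaps, from front to back: alveolar lacks voiceless (/ts/); retroflex lacks voiced (/ɖʐ/).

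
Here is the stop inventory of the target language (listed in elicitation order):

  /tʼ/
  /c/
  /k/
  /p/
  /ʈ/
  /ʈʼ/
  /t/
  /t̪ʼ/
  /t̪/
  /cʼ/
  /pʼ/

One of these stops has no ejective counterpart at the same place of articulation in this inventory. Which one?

/k/

Bilabial: /p/ ~ /pʼ/
Dental: /t̪/ ~ /t̪ʼ/
Alveolar: /t/ ~ /tʼ/
Retroflex: /ʈ/ ~ /ʈʼ/
Palatal: /c/ ~ /cʼ/
Velar: only /k/ (plain); no ejective partner.
So /k/ is the unpaired segment.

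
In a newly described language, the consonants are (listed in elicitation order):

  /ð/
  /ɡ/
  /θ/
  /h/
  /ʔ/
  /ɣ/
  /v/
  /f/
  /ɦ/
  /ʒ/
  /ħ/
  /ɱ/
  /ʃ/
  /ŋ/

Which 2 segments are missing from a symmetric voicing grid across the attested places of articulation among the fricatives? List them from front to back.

/x/, /ʕ/

labiodental: voiceless /f/, voiced /v/.
dental: voiceless /θ/, voiced /ð/.
postalveolar: voiceless /ʃ/, voiced /ʒ/.
velar: voiceless —, voiced /ɣ/.
pharyngeal: voiceless /ħ/, voiced —.
glottal: voiceless /h/, voiced /ɦ/.
Gaps, from front to back: velar lacks voiceless (/x/); pharyngeal lacks voiced (/ʕ/).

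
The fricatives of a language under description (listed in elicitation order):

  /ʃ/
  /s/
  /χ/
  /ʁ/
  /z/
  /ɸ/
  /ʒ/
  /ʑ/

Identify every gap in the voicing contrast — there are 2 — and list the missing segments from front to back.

bilabial: voiceless /ɸ/, voiced —.
alveolar: voiceless /s/, voiced /z/.
postalveolar: voiceless /ʃ/, voiced /ʒ/.
alveolo-palatal: voiceless —, voiced /ʑ/.
uvular: voiceless /χ/, voiced /ʁ/.
Gaps, from front to back: bilabial lacks voiced (/β/); alveolo-palatal lacks voiceless (/ɕ/).

/β/, /ɕ/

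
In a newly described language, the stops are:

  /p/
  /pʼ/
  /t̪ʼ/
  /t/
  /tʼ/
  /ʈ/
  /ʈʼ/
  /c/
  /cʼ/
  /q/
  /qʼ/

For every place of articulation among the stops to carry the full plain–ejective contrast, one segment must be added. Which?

bilabial: plain /p/, ejective /pʼ/.
dental: plain —, ejective /t̪ʼ/.
alveolar: plain /t/, ejective /tʼ/.
retroflex: plain /ʈ/, ejective /ʈʼ/.
palatal: plain /c/, ejective /cʼ/.
uvular: plain /q/, ejective /qʼ/.
The dental row has no plain member, so the gap is the plain dental stop /t̪/.

/t̪/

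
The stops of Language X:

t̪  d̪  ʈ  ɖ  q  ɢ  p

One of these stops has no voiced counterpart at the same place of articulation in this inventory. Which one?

/p/

Dental: /t̪/ ~ /d̪/
Retroflex: /ʈ/ ~ /ɖ/
Uvular: /q/ ~ /ɢ/
Bilabial: only /p/ (voiceless); no voiced partner.
So /p/ is the unpaired segment.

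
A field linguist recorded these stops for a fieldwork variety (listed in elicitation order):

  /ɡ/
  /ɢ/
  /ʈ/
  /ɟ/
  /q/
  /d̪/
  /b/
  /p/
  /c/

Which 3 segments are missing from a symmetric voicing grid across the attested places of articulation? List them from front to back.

/t̪/, /ɖ/, /k/

place of articulation  voiceless  voiced  
bilabial          p         b       
dental            —         d̪      
retroflex         ʈ         —       
palatal           c         ɟ       
velar             —         ɡ       
uvular            q         ɢ       
Gaps, from front to back: dental lacks voiceless (/t̪/); retroflex lacks voiced (/ɖ/); velar lacks voiceless (/k/).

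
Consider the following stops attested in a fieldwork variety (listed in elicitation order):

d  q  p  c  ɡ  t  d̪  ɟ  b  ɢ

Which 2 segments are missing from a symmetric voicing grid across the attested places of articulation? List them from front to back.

bilabial: voiceless /p/, voiced /b/.
dental: voiceless —, voiced /d̪/.
alveolar: voiceless /t/, voiced /d/.
palatal: voiceless /c/, voiced /ɟ/.
velar: voiceless —, voiced /ɡ/.
uvular: voiceless /q/, voiced /ɢ/.
Gaps, from front to back: dental lacks voiceless (/t̪/); velar lacks voiceless (/k/).

/t̪/, /k/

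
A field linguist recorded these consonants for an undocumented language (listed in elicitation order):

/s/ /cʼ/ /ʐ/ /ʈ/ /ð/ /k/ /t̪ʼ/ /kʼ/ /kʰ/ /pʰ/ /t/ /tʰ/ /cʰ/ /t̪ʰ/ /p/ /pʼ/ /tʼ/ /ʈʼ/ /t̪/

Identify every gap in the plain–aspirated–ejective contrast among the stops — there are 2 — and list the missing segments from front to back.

/ʈʰ/, /c/

place of articulation  plain     aspirated  ejective
bilabial          p         pʰ        pʼ      
dental            t̪        t̪ʰ       t̪ʼ     
alveolar          t         tʰ        tʼ      
retroflex         ʈ         —         ʈʼ      
palatal           —         cʰ        cʼ      
velar             k         kʰ        kʼ      
Gaps, from front to back: retroflex lacks aspirated (/ʈʰ/); palatal lacks plain (/c/).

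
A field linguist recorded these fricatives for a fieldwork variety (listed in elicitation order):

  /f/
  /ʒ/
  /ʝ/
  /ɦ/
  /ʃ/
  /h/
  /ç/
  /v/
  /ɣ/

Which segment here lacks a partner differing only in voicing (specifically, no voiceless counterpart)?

Labiodental: /f/ ~ /v/
Postalveolar: /ʃ/ ~ /ʒ/
Palatal: /ç/ ~ /ʝ/
Glottal: /h/ ~ /ɦ/
Velar: only /ɣ/ (voiced); no voiceless partner.
So /ɣ/ is the unpaired segment.

/ɣ/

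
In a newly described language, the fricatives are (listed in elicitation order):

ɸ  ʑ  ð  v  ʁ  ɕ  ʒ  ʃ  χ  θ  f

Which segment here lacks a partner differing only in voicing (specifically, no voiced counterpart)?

/ɸ/

Labiodental: /f/ ~ /v/
Dental: /θ/ ~ /ð/
Postalveolar: /ʃ/ ~ /ʒ/
Alveolo-palatal: /ɕ/ ~ /ʑ/
Uvular: /χ/ ~ /ʁ/
Bilabial: only /ɸ/ (voiceless); no voiced partner.
So /ɸ/ is the unpaired segment.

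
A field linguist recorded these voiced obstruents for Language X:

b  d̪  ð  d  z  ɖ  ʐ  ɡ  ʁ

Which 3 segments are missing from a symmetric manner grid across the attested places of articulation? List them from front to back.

/β/, /ɣ/, /ɢ/

Stop: /b/ (bilabial), /d̪/ (dental), /d/ (alveolar), /ɖ/ (retroflex), /ɡ/ (velar).
Fricative: /ð/ (dental), /z/ (alveolar), /ʐ/ (retroflex), /ʁ/ (uvular).
Gaps, from front to back: bilabial lacks fricative (/β/); velar lacks fricative (/ɣ/); uvular lacks stop (/ɢ/).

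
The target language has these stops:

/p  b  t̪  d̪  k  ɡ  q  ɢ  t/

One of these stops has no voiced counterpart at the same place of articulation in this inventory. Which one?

/t/

Bilabial: /p/ ~ /b/
Dental: /t̪/ ~ /d̪/
Velar: /k/ ~ /ɡ/
Uvular: /q/ ~ /ɢ/
Alveolar: only /t/ (voiceless); no voiced partner.
So /t/ is the unpaired segment.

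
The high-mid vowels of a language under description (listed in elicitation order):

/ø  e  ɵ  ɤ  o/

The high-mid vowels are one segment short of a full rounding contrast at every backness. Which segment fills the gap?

/ɘ/

Unrounded: /e/ (front), /ɤ/ (back).
Rounded: /ø/ (front), /ɵ/ (central), /o/ (back).
The central row has no unrounded member, so the gap is the central unrounded vowel /ɘ/.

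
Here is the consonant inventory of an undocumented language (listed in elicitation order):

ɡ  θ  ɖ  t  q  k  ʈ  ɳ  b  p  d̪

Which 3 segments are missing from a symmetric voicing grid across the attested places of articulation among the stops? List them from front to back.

Voiceless: /p/ (bilabial), /t/ (alveolar), /ʈ/ (retroflex), /k/ (velar), /q/ (uvular).
Voiced: /b/ (bilabial), /d̪/ (dental), /ɖ/ (retroflex), /ɡ/ (velar).
Gaps, from front to back: dental lacks voiceless (/t̪/); alveolar lacks voiced (/d/); uvular lacks voiced (/ɢ/).

/t̪/, /d/, /ɢ/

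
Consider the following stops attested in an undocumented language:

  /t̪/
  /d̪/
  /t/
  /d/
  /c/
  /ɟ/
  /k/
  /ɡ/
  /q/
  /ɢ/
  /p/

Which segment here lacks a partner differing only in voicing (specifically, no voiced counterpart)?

/p/

Dental: /t̪/ ~ /d̪/
Alveolar: /t/ ~ /d/
Palatal: /c/ ~ /ɟ/
Velar: /k/ ~ /ɡ/
Uvular: /q/ ~ /ɢ/
Bilabial: only /p/ (voiceless); no voiced partner.
So /p/ is the unpaired segment.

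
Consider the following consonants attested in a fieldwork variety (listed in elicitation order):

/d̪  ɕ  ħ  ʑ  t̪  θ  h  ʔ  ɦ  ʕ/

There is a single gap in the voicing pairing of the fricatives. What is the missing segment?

/ð/

Voiceless: /θ/ (dental), /ɕ/ (alveolo-palatal), /ħ/ (pharyngeal), /h/ (glottal).
Voiced: /ʑ/ (alveolo-palatal), /ʕ/ (pharyngeal), /ɦ/ (glottal).
The dental row has no voiced member, so the gap is the voiced dental fricative /ð/.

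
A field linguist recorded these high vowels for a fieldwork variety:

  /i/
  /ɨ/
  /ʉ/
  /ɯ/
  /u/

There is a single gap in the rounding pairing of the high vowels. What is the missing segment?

/y/

front: unrounded /i/, rounded —.
central: unrounded /ɨ/, rounded /ʉ/.
back: unrounded /ɯ/, rounded /u/.
The front row has no rounded member, so the gap is the front rounded vowel /y/.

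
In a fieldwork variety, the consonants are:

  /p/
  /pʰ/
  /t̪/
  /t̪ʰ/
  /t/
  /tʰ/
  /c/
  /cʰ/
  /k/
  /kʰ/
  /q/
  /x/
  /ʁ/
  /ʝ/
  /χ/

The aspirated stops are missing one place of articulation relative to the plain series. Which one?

bilabial: plain /p/, aspirated /pʰ/.
dental: plain /t̪/, aspirated /t̪ʰ/.
alveolar: plain /t/, aspirated /tʰ/.
palatal: plain /c/, aspirated /cʰ/.
velar: plain /k/, aspirated /kʰ/.
uvular: plain /q/, aspirated —.
Every place of articulation has an aspirated member except uvular, where /qʰ/ would be expected.

uvular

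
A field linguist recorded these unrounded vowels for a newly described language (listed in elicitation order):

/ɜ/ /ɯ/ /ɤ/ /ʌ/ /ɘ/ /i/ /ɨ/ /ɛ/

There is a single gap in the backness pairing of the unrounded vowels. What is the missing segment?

/e/

high: front /i/, central /ɨ/, back /ɯ/.
high-mid: front —, central /ɘ/, back /ɤ/.
low-mid: front /ɛ/, central /ɜ/, back /ʌ/.
The high-mid row has no front member, so the gap is the high-mid front unrounded vowel /e/.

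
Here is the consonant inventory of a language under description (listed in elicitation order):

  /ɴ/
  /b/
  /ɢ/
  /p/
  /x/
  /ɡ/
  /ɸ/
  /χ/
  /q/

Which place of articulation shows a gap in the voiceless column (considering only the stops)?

Voiceless: /p/ (bilabial), /q/ (uvular).
Voiced: /b/ (bilabial), /ɡ/ (velar), /ɢ/ (uvular).
Every place of articulation has a voiceless member except velar, where /k/ would be expected.

velar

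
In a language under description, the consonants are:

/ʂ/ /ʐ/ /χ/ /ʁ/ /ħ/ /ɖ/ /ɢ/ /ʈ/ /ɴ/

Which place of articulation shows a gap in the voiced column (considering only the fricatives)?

Voiceless: /ʂ/ (retroflex), /χ/ (uvular), /ħ/ (pharyngeal).
Voiced: /ʐ/ (retroflex), /ʁ/ (uvular).
Every place of articulation has a voiced member except pharyngeal, where /ʕ/ would be expected.

pharyngeal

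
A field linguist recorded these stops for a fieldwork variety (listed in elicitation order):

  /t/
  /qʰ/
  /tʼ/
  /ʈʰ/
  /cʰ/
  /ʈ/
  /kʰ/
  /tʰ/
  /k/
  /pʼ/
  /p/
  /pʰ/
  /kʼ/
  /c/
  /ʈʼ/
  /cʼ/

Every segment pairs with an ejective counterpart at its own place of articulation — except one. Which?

Bilabial: /p/ ~ /pʰ/ ~ /pʼ/
Alveolar: /t/ ~ /tʰ/ ~ /tʼ/
Retroflex: /ʈ/ ~ /ʈʰ/ ~ /ʈʼ/
Palatal: /c/ ~ /cʰ/ ~ /cʼ/
Velar: /k/ ~ /kʰ/ ~ /kʼ/
Uvular: only /qʰ/ (aspirated); no ejective partner.
So /qʰ/ is the unpaired segment.

/qʰ/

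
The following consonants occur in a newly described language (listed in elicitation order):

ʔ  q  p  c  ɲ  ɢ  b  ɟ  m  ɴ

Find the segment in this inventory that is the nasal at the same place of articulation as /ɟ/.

/ɟ/ is a voiced palatal stop.
The nasal at the same place is a palatal nasal — in this inventory, /ɲ/.

/ɲ/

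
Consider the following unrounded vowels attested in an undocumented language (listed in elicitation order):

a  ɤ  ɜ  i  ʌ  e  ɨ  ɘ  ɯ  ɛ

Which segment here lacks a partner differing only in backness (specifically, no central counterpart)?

High: /i/ ~ /ɨ/ ~ /ɯ/
High-mid: /e/ ~ /ɘ/ ~ /ɤ/
Low-mid: /ɛ/ ~ /ɜ/ ~ /ʌ/
Low: only /a/ (front); no central partner.
So /a/ is the unpaired segment.

/a/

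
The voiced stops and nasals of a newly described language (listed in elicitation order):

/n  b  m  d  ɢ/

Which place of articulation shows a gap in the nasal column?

place of articulation  oral stop  nasal   
bilabial          b         m       
alveolar          d         n       
uvular            ɢ         —       
Every place of articulation has a nasal member except uvular, where /ɴ/ would be expected.

uvular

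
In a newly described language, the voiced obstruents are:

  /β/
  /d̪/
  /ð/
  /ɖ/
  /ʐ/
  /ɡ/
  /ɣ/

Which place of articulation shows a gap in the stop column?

place of articulation  stop      fricative
bilabial          —         β       
dental            d̪        ð       
retroflex         ɖ         ʐ       
velar             ɡ         ɣ       
Every place of articulation has a stop member except bilabial, where /b/ would be expected.

bilabial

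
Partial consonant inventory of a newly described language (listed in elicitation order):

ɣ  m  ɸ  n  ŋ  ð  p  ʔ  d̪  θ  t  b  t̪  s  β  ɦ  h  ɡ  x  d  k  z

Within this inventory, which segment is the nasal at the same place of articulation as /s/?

/n/

/s/ is a voiceless alveolar fricative.
The nasal at the same place is an alveolar nasal — in this inventory, /n/.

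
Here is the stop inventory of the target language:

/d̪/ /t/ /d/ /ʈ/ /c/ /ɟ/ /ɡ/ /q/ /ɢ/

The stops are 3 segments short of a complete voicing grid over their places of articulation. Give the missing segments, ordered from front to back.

Voiceless: /t/ (alveolar), /ʈ/ (retroflex), /c/ (palatal), /q/ (uvular).
Voiced: /d̪/ (dental), /d/ (alveolar), /ɟ/ (palatal), /ɡ/ (velar), /ɢ/ (uvular).
Gaps, from front to back: dental lacks voiceless (/t̪/); retroflex lacks voiced (/ɖ/); velar lacks voiceless (/k/).

/t̪/, /ɖ/, /k/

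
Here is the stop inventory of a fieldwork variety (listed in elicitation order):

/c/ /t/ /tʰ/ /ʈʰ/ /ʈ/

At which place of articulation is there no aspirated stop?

palatal

Plain: /t/ (alveolar), /ʈ/ (retroflex), /c/ (palatal).
Aspirated: /tʰ/ (alveolar), /ʈʰ/ (retroflex).
Every place of articulation has an aspirated member except palatal, where /cʰ/ would be expected.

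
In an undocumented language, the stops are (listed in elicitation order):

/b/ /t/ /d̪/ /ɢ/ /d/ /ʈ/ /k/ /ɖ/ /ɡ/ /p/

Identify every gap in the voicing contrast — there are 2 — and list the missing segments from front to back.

/t̪/, /q/

Voiceless: /p/ (bilabial), /t/ (alveolar), /ʈ/ (retroflex), /k/ (velar).
Voiced: /b/ (bilabial), /d̪/ (dental), /d/ (alveolar), /ɖ/ (retroflex), /ɡ/ (velar), /ɢ/ (uvular).
Gaps, from front to back: dental lacks voiceless (/t̪/); uvular lacks voiceless (/q/).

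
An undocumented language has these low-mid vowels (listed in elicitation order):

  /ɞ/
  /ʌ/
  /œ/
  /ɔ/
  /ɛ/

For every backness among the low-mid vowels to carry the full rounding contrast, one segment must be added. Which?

/ɜ/

Unrounded: /ɛ/ (front), /ʌ/ (back).
Rounded: /œ/ (front), /ɞ/ (central), /ɔ/ (back).
The central row has no unrounded member, so the gap is the central unrounded vowel /ɜ/.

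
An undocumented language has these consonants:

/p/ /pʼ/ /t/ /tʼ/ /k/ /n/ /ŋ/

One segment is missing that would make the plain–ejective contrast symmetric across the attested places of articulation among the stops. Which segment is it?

Plain: /p/ (bilabial), /t/ (alveolar), /k/ (velar).
Ejective: /pʼ/ (bilabial), /tʼ/ (alveolar).
The velar row has no ejective member, so the gap is the ejective velar stop /kʼ/.

/kʼ/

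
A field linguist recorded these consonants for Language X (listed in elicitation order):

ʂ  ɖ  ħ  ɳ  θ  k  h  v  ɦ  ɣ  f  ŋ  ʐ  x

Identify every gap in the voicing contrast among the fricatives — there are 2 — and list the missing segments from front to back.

place of articulation  voiceless  voiced  
labiodental       f         v       
dental            θ         —       
retroflex         ʂ         ʐ       
velar             x         ɣ       
pharyngeal        ħ         —       
glottal           h         ɦ       
Gaps, from front to back: dental lacks voiced (/ð/); pharyngeal lacks voiced (/ʕ/).

/ð/, /ʕ/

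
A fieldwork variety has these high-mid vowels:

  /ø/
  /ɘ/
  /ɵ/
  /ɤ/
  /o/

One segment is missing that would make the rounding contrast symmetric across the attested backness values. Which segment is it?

front: unrounded —, rounded /ø/.
central: unrounded /ɘ/, rounded /ɵ/.
back: unrounded /ɤ/, rounded /o/.
The front row has no unrounded member, so the gap is the front unrounded vowel /e/.

/e/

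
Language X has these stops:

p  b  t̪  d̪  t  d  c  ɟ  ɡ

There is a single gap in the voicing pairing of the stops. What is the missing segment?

/k/

bilabial: voiceless /p/, voiced /b/.
dental: voiceless /t̪/, voiced /d̪/.
alveolar: voiceless /t/, voiced /d/.
palatal: voiceless /c/, voiced /ɟ/.
velar: voiceless —, voiced /ɡ/.
The velar row has no voiceless member, so the gap is the voiceless velar stop /k/.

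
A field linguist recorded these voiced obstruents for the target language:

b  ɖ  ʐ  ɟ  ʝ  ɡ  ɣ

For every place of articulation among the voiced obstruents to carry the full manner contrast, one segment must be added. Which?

/β/

place of articulation  stop      fricative
bilabial          b         —       
retroflex         ɖ         ʐ       
palatal           ɟ         ʝ       
velar             ɡ         ɣ       
The bilabial row has no fricative member, so the gap is the bilabial fricative /β/.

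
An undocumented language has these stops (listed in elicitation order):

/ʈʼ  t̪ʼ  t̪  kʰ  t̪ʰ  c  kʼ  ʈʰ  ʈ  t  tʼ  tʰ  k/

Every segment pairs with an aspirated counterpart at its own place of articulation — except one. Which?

Dental: /t̪/ ~ /t̪ʰ/ ~ /t̪ʼ/
Alveolar: /t/ ~ /tʰ/ ~ /tʼ/
Retroflex: /ʈ/ ~ /ʈʰ/ ~ /ʈʼ/
Velar: /k/ ~ /kʰ/ ~ /kʼ/
Palatal: only /c/ (plain); no aspirated partner.
So /c/ is the unpaired segment.

/c/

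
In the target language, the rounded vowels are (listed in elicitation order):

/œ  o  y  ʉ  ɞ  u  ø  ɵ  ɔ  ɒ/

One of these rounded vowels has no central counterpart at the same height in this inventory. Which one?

High: /y/ ~ /ʉ/ ~ /u/
High-mid: /ø/ ~ /ɵ/ ~ /o/
Low-mid: /œ/ ~ /ɞ/ ~ /ɔ/
Low: only /ɒ/ (back); no central partner.
So /ɒ/ is the unpaired segment.

/ɒ/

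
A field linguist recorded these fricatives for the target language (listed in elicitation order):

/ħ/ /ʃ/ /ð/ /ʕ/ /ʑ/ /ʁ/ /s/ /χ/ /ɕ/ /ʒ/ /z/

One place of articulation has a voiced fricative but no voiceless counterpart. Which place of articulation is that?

dental

Voiceless: /s/ (alveolar), /ʃ/ (postalveolar), /ɕ/ (alveolo-palatal), /χ/ (uvular), /ħ/ (pharyngeal).
Voiced: /ð/ (dental), /z/ (alveolar), /ʒ/ (postalveolar), /ʑ/ (alveolo-palatal), /ʁ/ (uvular), /ʕ/ (pharyngeal).
Every place of articulation has a voiceless member except dental, where /θ/ would be expected.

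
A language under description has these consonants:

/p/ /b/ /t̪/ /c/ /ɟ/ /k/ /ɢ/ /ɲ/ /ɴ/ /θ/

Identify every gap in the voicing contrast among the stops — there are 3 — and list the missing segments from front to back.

/d̪/, /ɡ/, /q/

Voiceless: /p/ (bilabial), /t̪/ (dental), /c/ (palatal), /k/ (velar).
Voiced: /b/ (bilabial), /ɟ/ (palatal), /ɢ/ (uvular).
Gaps, from front to back: dental lacks voiced (/d̪/); velar lacks voiced (/ɡ/); uvular lacks voiceless (/q/).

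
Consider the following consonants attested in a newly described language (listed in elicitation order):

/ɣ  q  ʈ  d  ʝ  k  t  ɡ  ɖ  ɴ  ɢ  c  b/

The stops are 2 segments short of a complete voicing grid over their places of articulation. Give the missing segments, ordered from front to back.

/p/, /ɟ/

Voiceless: /t/ (alveolar), /ʈ/ (retroflex), /c/ (palatal), /k/ (velar), /q/ (uvular).
Voiced: /b/ (bilabial), /d/ (alveolar), /ɖ/ (retroflex), /ɡ/ (velar), /ɢ/ (uvular).
Gaps, from front to back: bilabial lacks voiceless (/p/); palatal lacks voiced (/ɟ/).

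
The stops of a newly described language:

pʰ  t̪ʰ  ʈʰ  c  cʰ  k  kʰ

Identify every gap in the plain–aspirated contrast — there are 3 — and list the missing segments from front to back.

/p/, /t̪/, /ʈ/

place of articulation  plain     aspirated
bilabial          —         pʰ      
dental            —         t̪ʰ     
retroflex         —         ʈʰ      
palatal           c         cʰ      
velar             k         kʰ      
Gaps, from front to back: bilabial lacks plain (/p/); dental lacks plain (/t̪/); retroflex lacks plain (/ʈ/).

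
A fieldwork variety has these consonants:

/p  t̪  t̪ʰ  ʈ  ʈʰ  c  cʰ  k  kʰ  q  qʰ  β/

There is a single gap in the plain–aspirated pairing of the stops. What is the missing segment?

bilabial: plain /p/, aspirated —.
dental: plain /t̪/, aspirated /t̪ʰ/.
retroflex: plain /ʈ/, aspirated /ʈʰ/.
palatal: plain /c/, aspirated /cʰ/.
velar: plain /k/, aspirated /kʰ/.
uvular: plain /q/, aspirated /qʰ/.
The bilabial row has no aspirated member, so the gap is the aspirated bilabial stop /pʰ/.

/pʰ/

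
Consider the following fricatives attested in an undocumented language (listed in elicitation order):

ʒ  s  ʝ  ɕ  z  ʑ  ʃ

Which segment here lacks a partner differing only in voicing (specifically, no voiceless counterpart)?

/ʝ/

Alveolar: /s/ ~ /z/
Postalveolar: /ʃ/ ~ /ʒ/
Alveolo-palatal: /ɕ/ ~ /ʑ/
Palatal: only /ʝ/ (voiced); no voiceless partner.
So /ʝ/ is the unpaired segment.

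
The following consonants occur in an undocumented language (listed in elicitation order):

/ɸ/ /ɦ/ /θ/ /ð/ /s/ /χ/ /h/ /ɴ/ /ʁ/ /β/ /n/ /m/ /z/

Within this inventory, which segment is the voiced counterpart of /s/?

/s/ is a voiceless alveolar fricative.
The voiced counterpart is a voiced alveolar fricative — in this inventory, /z/.

/z/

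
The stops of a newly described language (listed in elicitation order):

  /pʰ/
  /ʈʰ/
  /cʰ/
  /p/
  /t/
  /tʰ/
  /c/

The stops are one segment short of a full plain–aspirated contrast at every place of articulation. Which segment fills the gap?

Plain: /p/ (bilabial), /t/ (alveolar), /c/ (palatal).
Aspirated: /pʰ/ (bilabial), /tʰ/ (alveolar), /ʈʰ/ (retroflex), /cʰ/ (palatal).
The retroflex row has no plain member, so the gap is the plain retroflex stop /ʈ/.

/ʈ/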